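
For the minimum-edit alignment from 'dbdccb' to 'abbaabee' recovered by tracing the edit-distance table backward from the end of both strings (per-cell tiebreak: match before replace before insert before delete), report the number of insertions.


Edit distance = 6. Backtracking from cell (6, 8) with preference match > replace > insert > delete,
then listing the resulting alignment 'dbdccb' -> 'abbaabee' left to right:
  Step 1: replace d->a
  Step 2: keep 'b'
  Step 3: replace d->b
  Step 4: replace c->a
  Step 5: replace c->a
  Step 6: keep 'b'
  Step 7: insert 'e' [insertion #1]
  Step 8: insert 'e' [insertion #2]
Total insertions: 2

2


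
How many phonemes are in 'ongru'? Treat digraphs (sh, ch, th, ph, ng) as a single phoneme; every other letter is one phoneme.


Parsing 'ongru' greedily, digraphs first:
  'o' -> vowel phoneme (phonemes so far: 1)
  'ng' -> digraph (1 consonant phoneme) (phonemes so far: 2)
  'r' -> consonant phoneme (phonemes so far: 3)
  'u' -> vowel phoneme (phonemes so far: 4)
Total phonemes: 4

4


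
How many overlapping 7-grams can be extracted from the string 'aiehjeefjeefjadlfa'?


String 'aiehjeefjeefjadlfa' has length L = 18.
Number of overlapping n-grams = L - n + 1
Substituting: 18 - 7 + 1 = 12

12


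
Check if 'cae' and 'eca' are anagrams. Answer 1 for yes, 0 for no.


Sort characters of 'cae': 'ace'
Sort characters of 'eca': 'ace'
Sorted forms match -> they ARE anagrams
Result: 1

1


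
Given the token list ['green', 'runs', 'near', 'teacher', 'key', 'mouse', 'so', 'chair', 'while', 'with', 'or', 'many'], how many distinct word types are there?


Listing all tokens and tracking unique types:
  Token 1: 'green' -> NEW (unique so far: 1)
  Token 2: 'runs' -> NEW (unique so far: 2)
  Token 3: 'near' -> NEW (unique so far: 3)
  Token 4: 'teacher' -> NEW (unique so far: 4)
  Token 5: 'key' -> NEW (unique so far: 5)
  Token 6: 'mouse' -> NEW (unique so far: 6)
  Token 7: 'so' -> NEW (unique so far: 7)
  Token 8: 'chair' -> NEW (unique so far: 8)
  Token 9: 'while' -> NEW (unique so far: 9)
  Token 10: 'with' -> NEW (unique so far: 10)
  Token 11: 'or' -> NEW (unique so far: 11)
  Token 12: 'many' -> NEW (unique so far: 12)
Unique types: ('chair', 'green', 'key', 'many', 'mouse', 'near', 'or', 'runs', 'so', 'teacher', 'while', 'with')
Vocabulary size: 12

12


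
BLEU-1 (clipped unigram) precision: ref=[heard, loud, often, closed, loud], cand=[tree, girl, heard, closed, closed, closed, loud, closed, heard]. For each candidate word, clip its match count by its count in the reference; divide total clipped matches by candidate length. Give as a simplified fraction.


Reference word counts: {'closed': 1, 'heard': 1, 'loud': 2, 'often': 1}
Checking each candidate word (with clipping):
  'tree' -> not in reference -> no match (matches: 0)
  'girl' -> not in reference -> no match (matches: 0)
  'heard' -> in reference (ref count 1, used 1/1) -> match (matches: 1)
  'closed' -> in reference (ref count 1, used 1/1) -> match (matches: 2)
  'closed' -> ref count 1 already used up (1/1) -> clipped, no match (matches: 2)
  'closed' -> ref count 1 already used up (1/1) -> clipped, no match (matches: 2)
  'loud' -> in reference (ref count 2, used 1/2) -> match (matches: 3)
  'closed' -> ref count 1 already used up (1/1) -> clipped, no match (matches: 3)
  'heard' -> ref count 1 already used up (1/1) -> clipped, no match (matches: 3)
Clipped matches: 3, Candidate length: 9
Precision = 3/9 = 1/3

1/3


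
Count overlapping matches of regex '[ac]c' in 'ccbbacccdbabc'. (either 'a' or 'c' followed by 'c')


Pattern: [ac]c means either 'a' or 'c' followed by 'c'.
Scanning 'ccbbacccdbabc' position-by-position:
  Pos 0: window 'cc' -> MATCH
  Pos 1: window 'cb' -> no
  Pos 2: window 'bb' -> no
  Pos 3: window 'ba' -> no
  Pos 4: window 'ac' -> MATCH
  Pos 5: window 'cc' -> MATCH
  Pos 6: window 'cc' -> MATCH
  Pos 7: window 'cd' -> no
  Pos 8: window 'db' -> no
  Pos 9: window 'ba' -> no
  Pos 10: window 'ab' -> no
  Pos 11: window 'bc' -> no
  Pos 12: window 'c' -> no
Total matches: 4

4


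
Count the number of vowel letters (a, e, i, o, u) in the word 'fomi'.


Scanning each character of 'fomi':
  Position 1: 'f' -> consonant (running count: 0)
  Position 2: 'o' -> vowel (running count: 1)
  Position 3: 'm' -> consonant (running count: 1)
  Position 4: 'i' -> vowel (running count: 2)
Total vowels: 2

2


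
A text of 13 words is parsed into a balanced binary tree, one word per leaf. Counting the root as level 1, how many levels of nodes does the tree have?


In a balanced binary tree with n leaves the deepest leaf is ceil(log2(n)) edges below the root,
so counting node levels inclusive of root and leaves gives ceil(log2(n)) + 1 levels.
log2(13) = 3.7004
ceil(3.7004) = 4
levels = 4 + 1 = 5

5


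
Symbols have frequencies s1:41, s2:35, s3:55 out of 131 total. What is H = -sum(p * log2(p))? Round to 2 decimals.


Computing entropy H = -sum(p_i * log2(p_i)):
  s1: p = 41/131 = 0.3130, -p*log2(p) = 0.5245
  s2: p = 35/131 = 0.2672, -p*log2(p) = 0.5087
  s3: p = 55/131 = 0.4198, -p*log2(p) = 0.5257
H = sum of terms = 1.5589
Rounded to 2 decimals: 1.56

1.56


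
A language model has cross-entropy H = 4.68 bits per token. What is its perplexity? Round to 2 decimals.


Perplexity formula: PP = 2^H
H = 4.68
PP = 2^4.68
Decompose: 2^4.68 = 2^4 * 2^0.68
2^4 = 16, 2^0.68 ~ 1.6021398
PP ~ 16 * 1.6021398 = 25.6342368
Rounded to 2 decimals: 25.63

25.63


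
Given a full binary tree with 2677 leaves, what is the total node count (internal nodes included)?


Leaf nodes (terminals): 2677
Internal nodes = n - 1 = 2677 - 1 = 2676
Total = leaves + internal = 2677 + 2676 = 5353

5353


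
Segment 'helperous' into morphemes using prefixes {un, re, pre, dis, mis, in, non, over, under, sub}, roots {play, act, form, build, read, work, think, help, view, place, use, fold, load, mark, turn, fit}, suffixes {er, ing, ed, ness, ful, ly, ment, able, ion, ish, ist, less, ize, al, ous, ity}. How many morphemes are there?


Segmenting 'helperous' against the inventory:
  'help' -> root (morpheme 1)
  'er' -> suffix (morpheme 2)
  'ous' -> suffix (morpheme 3)
Total morphemes: 3

3


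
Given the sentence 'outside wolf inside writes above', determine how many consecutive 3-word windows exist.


Word trigrams from [5] words:
  Trigram 1: (outside wolf inside)
  Trigram 2: (wolf inside writes)
  Trigram 3: (inside writes above)
Total word trigrams: 5 - 2 = 3

3


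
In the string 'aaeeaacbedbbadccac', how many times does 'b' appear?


Scanning 'aaeeaacbedbbadccac' for 'b':
  Position 7: 'b' -> MATCH (count: 1)
  Position 10: 'b' -> MATCH (count: 2)
  Position 11: 'b' -> MATCH (count: 3)
Total occurrences of 'b': 3

3


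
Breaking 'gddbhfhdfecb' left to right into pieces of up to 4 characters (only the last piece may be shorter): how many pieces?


'gddbhfhdfecb' has 12 characters.
Chunking with max size 4:
  Chunk 1: 'gddb' (positions 0-3)
  Chunk 2: 'hfhd' (positions 4-7)
  Chunk 3: 'fecb' (positions 8-11)
Total chunks: ceil(12 / 4) = 3

3


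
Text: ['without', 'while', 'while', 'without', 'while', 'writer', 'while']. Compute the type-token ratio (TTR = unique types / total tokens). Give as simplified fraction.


Tokens: 7
Unique types: ('while', 'without', 'writer') = 3
TTR = 3/7
Already in lowest terms.

3/7


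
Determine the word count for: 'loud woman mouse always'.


Counting words by splitting on spaces:
  Word 1: 'loud'
  Word 2: 'woman'
  Word 3: 'mouse'
  Word 4: 'always'
Total words: 4

4


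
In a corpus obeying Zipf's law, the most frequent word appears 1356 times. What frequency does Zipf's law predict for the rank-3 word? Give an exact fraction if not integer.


Zipf's law: freq(rank) = f1 / rank
f1 = 1356, rank = 3
freq = 1356 / 3
= 452

452


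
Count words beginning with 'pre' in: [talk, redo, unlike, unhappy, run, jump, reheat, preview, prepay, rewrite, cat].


Checking each word for prefix 'pre':
  'talk' -> no (count: 0)
  'redo' -> no (count: 0)
  'unlike' -> no (count: 0)
  'unhappy' -> no (count: 0)
  'run' -> no (count: 0)
  'jump' -> no (count: 0)
  'reheat' -> no (count: 0)
  'preview' -> YES, starts with 'pre' (count: 1)
  'prepay' -> YES, starts with 'pre' (count: 2)
  'rewrite' -> no (count: 2)
  'cat' -> no (count: 2)
Total with prefix 'pre': 2

2


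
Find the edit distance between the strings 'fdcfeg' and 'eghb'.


Building DP table for s1='fdcfeg' (len 6) and s2='eghb' (len 4):
       e  g  h  b
    0  1  2  3  4
  f 1  1  2  3  4
  d 2  2  2  3  4
  c 3  3  3  3  4
  f 4  4  4  4  4
  e 5  4  5  5  5
  g 6  5  4  5  6
Edit distance = dp[6][4] = 6

6


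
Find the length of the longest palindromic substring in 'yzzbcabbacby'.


Scanning 'yzzbcabbacby' for palindromic substrings.
Substring at positions 3-10: 'bcabbacb'.
Check: reverse('bcabbacb') = 'bcabbacb' -> palindrome confirmed.
Neighbouring characters ('z' / 'y') break symmetry, so it cannot extend further.
No longer palindromic substring exists; longest length = 8

8


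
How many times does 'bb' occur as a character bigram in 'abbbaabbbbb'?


Scanning 'abbbaabbbbb' for bigram 'bb':
  Position 0: 'ab' -> no
  Position 1: 'bb' -> MATCH
  Position 2: 'bb' -> MATCH
  Position 3: 'ba' -> no
  Position 4: 'aa' -> no
  Position 5: 'ab' -> no
  Position 6: 'bb' -> MATCH
  Position 7: 'bb' -> MATCH
  Position 8: 'bb' -> MATCH
  Position 9: 'bb' -> MATCH
Total matches: 6

6


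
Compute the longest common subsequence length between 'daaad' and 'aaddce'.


DP table for LCS of 'daaad' and 'aaddce':
       a  a  d  d  c  e
    0  0  0  0  0  0  0
  d 0  0  0  1  1  1  1
  a 0  1  1  1  1  1  1
  a 0  1  2  2  2  2  2
  a 0  1  2  2  2  2  2
  d 0  1  2  3  3  3  3
LCS: 'aad'
LCS length = 3

3


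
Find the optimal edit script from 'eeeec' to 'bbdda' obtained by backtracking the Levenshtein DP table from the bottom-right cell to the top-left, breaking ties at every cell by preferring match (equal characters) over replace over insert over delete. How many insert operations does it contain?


Edit distance = 5. Backtracking from cell (5, 5) with preference match > replace > insert > delete,
then listing the resulting alignment 'eeeec' -> 'bbdda' left to right:
  Step 1: replace e->b
  Step 2: replace e->b
  Step 3: replace e->d
  Step 4: replace e->d
  Step 5: replace c->a
Total insertions: 0

0


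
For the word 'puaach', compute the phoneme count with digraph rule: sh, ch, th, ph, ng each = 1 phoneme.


Parsing 'puaach' greedily, digraphs first:
  'p' -> consonant phoneme (phonemes so far: 1)
  'u' -> vowel phoneme (phonemes so far: 2)
  'a' -> vowel phoneme (phonemes so far: 3)
  'a' -> vowel phoneme (phonemes so far: 4)
  'ch' -> digraph (1 consonant phoneme) (phonemes so far: 5)
Total phonemes: 5

5


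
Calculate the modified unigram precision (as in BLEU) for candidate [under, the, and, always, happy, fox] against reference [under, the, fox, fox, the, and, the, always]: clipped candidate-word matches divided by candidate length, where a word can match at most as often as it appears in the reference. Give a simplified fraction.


Reference word counts: {'always': 1, 'and': 1, 'fox': 2, 'the': 3, 'under': 1}
Checking each candidate word (with clipping):
  'under' -> in reference (ref count 1, used 1/1) -> match (matches: 1)
  'the' -> in reference (ref count 3, used 1/3) -> match (matches: 2)
  'and' -> in reference (ref count 1, used 1/1) -> match (matches: 3)
  'always' -> in reference (ref count 1, used 1/1) -> match (matches: 4)
  'happy' -> not in reference -> no match (matches: 4)
  'fox' -> in reference (ref count 2, used 1/2) -> match (matches: 5)
Clipped matches: 5, Candidate length: 6
Precision = 5/6

5/6


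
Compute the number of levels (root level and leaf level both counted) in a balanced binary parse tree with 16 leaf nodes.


In a balanced binary tree with n leaves the deepest leaf is ceil(log2(n)) edges below the root,
so counting node levels inclusive of root and leaves gives ceil(log2(n)) + 1 levels.
log2(16) = 4.0000
ceil(4.0000) = 4
levels = 4 + 1 = 5

5


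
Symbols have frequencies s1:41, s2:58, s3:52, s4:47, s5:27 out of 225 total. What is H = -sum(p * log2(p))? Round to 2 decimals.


Computing entropy H = -sum(p_i * log2(p_i)):
  s1: p = 41/225 = 0.1822, -p*log2(p) = 0.4476
  s2: p = 58/225 = 0.2578, -p*log2(p) = 0.5042
  s3: p = 52/225 = 0.2311, -p*log2(p) = 0.4884
  s4: p = 47/225 = 0.2089, -p*log2(p) = 0.4719
  s5: p = 27/225 = 0.1200, -p*log2(p) = 0.3671
H = sum of terms = 2.2792
Rounded to 2 decimals: 2.28

2.28


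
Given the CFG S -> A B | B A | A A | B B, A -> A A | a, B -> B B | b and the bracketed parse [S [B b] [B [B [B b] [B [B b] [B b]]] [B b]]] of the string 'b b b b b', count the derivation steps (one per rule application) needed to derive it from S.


Every bracketed nonterminal node [X ...] in the tree is produced by exactly one rule application.
Reading the tree off as a leftmost derivation:
  Step 1: S  =>  B B   (applied S -> B B)
  Step 2: B B  =>  b B   (applied B -> b)
  Step 3: b B  =>  b B B   (applied B -> B B)
  Step 4: b B B  =>  b B B B   (applied B -> B B)
  Step 5: b B B B  =>  b b B B   (applied B -> b)
  Step 6: b b B B  =>  b b B B B   (applied B -> B B)
  Step 7: b b B B B  =>  b b b B B   (applied B -> b)
  Step 8: b b b B B  =>  b b b b B   (applied B -> b)
  Step 9: b b b b B  =>  b b b b b   (applied B -> b)
Final yield: b b b b b
Total rewrite steps: 9

9


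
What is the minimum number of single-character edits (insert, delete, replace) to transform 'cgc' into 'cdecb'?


Building DP table for s1='cgc' (len 3) and s2='cdecb' (len 5):
       c  d  e  c  b
    0  1  2  3  4  5
  c 1  0  1  2  3  4
  g 2  1  1  2  3  4
  c 3  2  2  2  2  3
Edit distance = dp[3][5] = 3

3


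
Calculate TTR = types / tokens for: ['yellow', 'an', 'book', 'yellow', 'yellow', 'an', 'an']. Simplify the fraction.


Tokens: 7
Unique types: ('an', 'book', 'yellow') = 3
TTR = 3/7
Already in lowest terms.

3/7


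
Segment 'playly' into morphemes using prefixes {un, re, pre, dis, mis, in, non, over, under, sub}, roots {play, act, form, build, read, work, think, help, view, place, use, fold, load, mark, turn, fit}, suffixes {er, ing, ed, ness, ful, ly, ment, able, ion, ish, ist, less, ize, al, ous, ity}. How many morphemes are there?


Segmenting 'playly' against the inventory:
  'play' -> root (morpheme 1)
  'ly' -> suffix (morpheme 2)
Total morphemes: 2

2


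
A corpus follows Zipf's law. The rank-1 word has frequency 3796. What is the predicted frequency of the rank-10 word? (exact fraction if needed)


Zipf's law: freq(rank) = f1 / rank
f1 = 3796, rank = 10
freq = 3796 / 10
GCD(3796, 10) = 2
Simplified: 1898/5

1898/5


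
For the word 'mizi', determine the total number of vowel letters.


Scanning each character of 'mizi':
  Position 1: 'm' -> consonant (running count: 0)
  Position 2: 'i' -> vowel (running count: 1)
  Position 3: 'z' -> consonant (running count: 1)
  Position 4: 'i' -> vowel (running count: 2)
Total vowels: 2

2


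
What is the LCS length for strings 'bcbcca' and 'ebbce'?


DP table for LCS of 'bcbcca' and 'ebbce':
       e  b  b  c  e
    0  0  0  0  0  0
  b 0  0  1  1  1  1
  c 0  0  1  1  2  2
  b 0  0  1  2  2  2
  c 0  0  1  2  3  3
  c 0  0  1  2  3  3
  a 0  0  1  2  3  3
LCS: 'bbc'
LCS length = 3

3


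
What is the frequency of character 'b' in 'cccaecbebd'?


Scanning 'cccaecbebd' for 'b':
  Position 6: 'b' -> MATCH (count: 1)
  Position 8: 'b' -> MATCH (count: 2)
Total occurrences of 'b': 2

2


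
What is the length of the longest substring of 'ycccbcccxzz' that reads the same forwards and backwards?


Scanning 'ycccbcccxzz' for palindromic substrings.
Substring at positions 1-7: 'cccbccc'.
Check: reverse('cccbccc') = 'cccbccc' -> palindrome confirmed.
Neighbouring characters ('y' / 'x') break symmetry, so it cannot extend further.
No longer palindromic substring exists; longest length = 7

7


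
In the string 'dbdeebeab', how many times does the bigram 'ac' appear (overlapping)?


Scanning 'dbdeebeab' for bigram 'ac':
  Position 0: 'db' -> no
  Position 1: 'bd' -> no
  Position 2: 'de' -> no
  Position 3: 'ee' -> no
  Position 4: 'eb' -> no
  Position 5: 'be' -> no
  Position 6: 'ea' -> no
  Position 7: 'ab' -> no
Total matches: 0

0


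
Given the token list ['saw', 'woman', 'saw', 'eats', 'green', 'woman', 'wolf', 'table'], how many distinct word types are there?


Listing all tokens and tracking unique types:
  Token 1: 'saw' -> NEW (unique so far: 1)
  Token 2: 'woman' -> NEW (unique so far: 2)
  Token 3: 'saw' -> duplicate (unique so far: 2)
  Token 4: 'eats' -> NEW (unique so far: 3)
  Token 5: 'green' -> NEW (unique so far: 4)
  Token 6: 'woman' -> duplicate (unique so far: 4)
  Token 7: 'wolf' -> NEW (unique so far: 5)
  Token 8: 'table' -> NEW (unique so far: 6)
Unique types: ('eats', 'green', 'saw', 'table', 'wolf', 'woman')
Vocabulary size: 6

6


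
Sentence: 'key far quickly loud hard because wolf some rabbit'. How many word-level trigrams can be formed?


Word trigrams from [9] words:
  Trigram 1: (key far quickly)
  Trigram 2: (far quickly loud)
  Trigram 3: (quickly loud hard)
  Trigram 4: (loud hard because)
  Trigram 5: (hard because wolf)
  Trigram 6: (because wolf some)
  Trigram 7: (wolf some rabbit)
Total word trigrams: 9 - 2 = 7

7


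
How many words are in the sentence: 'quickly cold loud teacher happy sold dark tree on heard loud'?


Counting words by splitting on spaces:
  Word 1: 'quickly'
  Word 2: 'cold'
  Word 3: 'loud'
  Word 4: 'teacher'
  Word 5: 'happy'
  Word 6: 'sold'
  Word 7: 'dark'
  Word 8: 'tree'
  Word 9: 'on'
  Word 10: 'heard'
  Word 11: 'loud'
Total words: 11

11


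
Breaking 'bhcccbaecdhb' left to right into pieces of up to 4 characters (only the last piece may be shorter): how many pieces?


'bhcccbaecdhb' has 12 characters.
Chunking with max size 4:
  Chunk 1: 'bhcc' (positions 0-3)
  Chunk 2: 'cbae' (positions 4-7)
  Chunk 3: 'cdhb' (positions 8-11)
Total chunks: ceil(12 / 4) = 3

3


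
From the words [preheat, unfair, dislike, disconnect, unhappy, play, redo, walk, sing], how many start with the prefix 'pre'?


Checking each word for prefix 'pre':
  'preheat' -> YES, starts with 'pre' (count: 1)
  'unfair' -> no (count: 1)
  'dislike' -> no (count: 1)
  'disconnect' -> no (count: 1)
  'unhappy' -> no (count: 1)
  'play' -> no (count: 1)
  'redo' -> no (count: 1)
  'walk' -> no (count: 1)
  'sing' -> no (count: 1)
Total with prefix 'pre': 1

1


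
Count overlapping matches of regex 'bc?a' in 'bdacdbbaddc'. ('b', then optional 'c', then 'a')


Pattern: bc?a means 'b', then optional 'c', then 'a'.
Scanning 'bdacdbbaddc' position-by-position:
  Pos 0: window 'bda' -> no
  Pos 1: window 'dac' -> no
  Pos 2: window 'acd' -> no
  Pos 3: window 'cdb' -> no
  Pos 4: window 'dbb' -> no
  Pos 5: window 'bba' -> no
  Pos 6: window 'bad' -> MATCH
  Pos 7: window 'add' -> no
  Pos 8: window 'ddc' -> no
  Pos 9: window 'dc' -> no
  Pos 10: window 'c' -> no
Total matches: 1

1


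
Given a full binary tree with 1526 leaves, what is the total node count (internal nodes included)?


Leaf nodes (terminals): 1526
Internal nodes = n - 1 = 1526 - 1 = 1525
Total = leaves + internal = 1526 + 1525 = 3051

3051


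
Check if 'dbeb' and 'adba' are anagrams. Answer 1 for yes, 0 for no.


Sort characters of 'dbeb': 'bbde'
Sort characters of 'adba': 'aabd'
Sorted forms differ -> they are NOT anagrams
Result: 0

0


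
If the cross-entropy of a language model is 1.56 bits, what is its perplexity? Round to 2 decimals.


Perplexity formula: PP = 2^H
H = 1.56
PP = 2^1.56
Decompose: 2^1.56 = 2^1 * 2^0.56
2^1 = 2, 2^0.56 ~ 1.4742692
PP ~ 2 * 1.4742692 = 2.9485384
Rounded to 2 decimals: 2.95

2.95


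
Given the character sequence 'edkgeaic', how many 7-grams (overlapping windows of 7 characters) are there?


String 'edkgeaic' has length L = 8.
Number of overlapping n-grams = L - n + 1
Substituting: 8 - 7 + 1 = 2

2


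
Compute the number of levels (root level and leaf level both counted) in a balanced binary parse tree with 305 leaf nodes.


In a balanced binary tree with n leaves the deepest leaf is ceil(log2(n)) edges below the root,
so counting node levels inclusive of root and leaves gives ceil(log2(n)) + 1 levels.
log2(305) = 8.2527
ceil(8.2527) = 9
levels = 9 + 1 = 10

10


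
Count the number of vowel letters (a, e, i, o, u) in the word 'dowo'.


Scanning each character of 'dowo':
  Position 1: 'd' -> consonant (running count: 0)
  Position 2: 'o' -> vowel (running count: 1)
  Position 3: 'w' -> consonant (running count: 1)
  Position 4: 'o' -> vowel (running count: 2)
Total vowels: 2

2


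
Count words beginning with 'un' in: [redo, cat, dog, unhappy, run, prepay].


Checking each word for prefix 'un':
  'redo' -> no (count: 0)
  'cat' -> no (count: 0)
  'dog' -> no (count: 0)
  'unhappy' -> YES, starts with 'un' (count: 1)
  'run' -> no (count: 1)
  'prepay' -> no (count: 1)
Total with prefix 'un': 1

1


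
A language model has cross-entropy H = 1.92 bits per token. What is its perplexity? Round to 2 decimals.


Perplexity formula: PP = 2^H
H = 1.92
PP = 2^1.92
Decompose: 2^1.92 = 2^1 * 2^0.92
2^1 = 2, 2^0.92 ~ 1.8921153
PP ~ 2 * 1.8921153 = 3.7842306
Rounded to 2 decimals: 3.78

3.78


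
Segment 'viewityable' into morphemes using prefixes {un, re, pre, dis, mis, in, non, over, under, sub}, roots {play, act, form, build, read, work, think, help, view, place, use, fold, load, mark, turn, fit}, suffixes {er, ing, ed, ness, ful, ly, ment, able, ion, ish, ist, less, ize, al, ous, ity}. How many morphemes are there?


Segmenting 'viewityable' against the inventory:
  'view' -> root (morpheme 1)
  'ity' -> suffix (morpheme 2)
  'able' -> suffix (morpheme 3)
Total morphemes: 3

3


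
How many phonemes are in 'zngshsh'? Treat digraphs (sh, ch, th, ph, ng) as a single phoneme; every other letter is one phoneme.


Parsing 'zngshsh' greedily, digraphs first:
  'z' -> consonant phoneme (phonemes so far: 1)
  'ng' -> digraph (1 consonant phoneme) (phonemes so far: 2)
  'sh' -> digraph (1 consonant phoneme) (phonemes so far: 3)
  'sh' -> digraph (1 consonant phoneme) (phonemes so far: 4)
Total phonemes: 4

4


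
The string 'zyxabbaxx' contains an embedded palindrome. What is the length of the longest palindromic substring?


Scanning 'zyxabbaxx' for palindromic substrings.
Substring at positions 2-7: 'xabbax'.
Check: reverse('xabbax') = 'xabbax' -> palindrome confirmed.
Neighbouring characters ('y' / 'x') break symmetry, so it cannot extend further.
No longer palindromic substring exists; longest length = 6

6


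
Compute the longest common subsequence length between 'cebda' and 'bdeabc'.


DP table for LCS of 'cebda' and 'bdeabc':
       b  d  e  a  b  c
    0  0  0  0  0  0  0
  c 0  0  0  0  0  0  1
  e 0  0  0  1  1  1  1
  b 0  1  1  1  1  2  2
  d 0  1  2  2  2  2  2
  a 0  1  2  2  3  3  3
LCS: 'bda'
LCS length = 3

3


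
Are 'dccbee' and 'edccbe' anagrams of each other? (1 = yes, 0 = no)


Sort characters of 'dccbee': 'bccdee'
Sort characters of 'edccbe': 'bccdee'
Sorted forms match -> they ARE anagrams
Result: 1

1


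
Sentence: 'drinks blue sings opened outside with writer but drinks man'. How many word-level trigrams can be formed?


Word trigrams from [10] words:
  Trigram 1: (drinks blue sings)
  Trigram 2: (blue sings opened)
  Trigram 3: (sings opened outside)
  Trigram 4: (opened outside with)
  Trigram 5: (outside with writer)
  Trigram 6: (with writer but)
  Trigram 7: (writer but drinks)
  Trigram 8: (but drinks man)
Total word trigrams: 10 - 2 = 8

8


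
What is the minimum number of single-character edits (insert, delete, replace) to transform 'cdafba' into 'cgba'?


Building DP table for s1='cdafba' (len 6) and s2='cgba' (len 4):
       c  g  b  a
    0  1  2  3  4
  c 1  0  1  2  3
  d 2  1  1  2  3
  a 3  2  2  2  2
  f 4  3  3  3  3
  b 5  4  4  3  4
  a 6  5  5  4  3
Edit distance = dp[6][4] = 3

3


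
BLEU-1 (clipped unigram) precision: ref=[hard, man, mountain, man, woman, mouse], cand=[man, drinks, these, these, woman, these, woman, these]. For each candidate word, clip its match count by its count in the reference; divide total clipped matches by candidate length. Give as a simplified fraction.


Reference word counts: {'hard': 1, 'man': 2, 'mountain': 1, 'mouse': 1, 'woman': 1}
Checking each candidate word (with clipping):
  'man' -> in reference (ref count 2, used 1/2) -> match (matches: 1)
  'drinks' -> not in reference -> no match (matches: 1)
  'these' -> not in reference -> no match (matches: 1)
  'these' -> not in reference -> no match (matches: 1)
  'woman' -> in reference (ref count 1, used 1/1) -> match (matches: 2)
  'these' -> not in reference -> no match (matches: 2)
  'woman' -> ref count 1 already used up (1/1) -> clipped, no match (matches: 2)
  'these' -> not in reference -> no match (matches: 2)
Clipped matches: 2, Candidate length: 8
Precision = 2/8 = 1/4

1/4


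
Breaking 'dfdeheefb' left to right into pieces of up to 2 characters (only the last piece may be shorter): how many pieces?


'dfdeheefb' has 9 characters.
Chunking with max size 2:
  Chunk 1: 'df' (positions 0-1)
  Chunk 2: 'de' (positions 2-3)
  Chunk 3: 'he' (positions 4-5)
  Chunk 4: 'ef' (positions 6-7)
  Chunk 5: 'b' (positions 8-8)
Total chunks: ceil(9 / 2) = 5

5


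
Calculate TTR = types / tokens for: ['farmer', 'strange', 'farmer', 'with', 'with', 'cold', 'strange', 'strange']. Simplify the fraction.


Tokens: 8
Unique types: ('cold', 'farmer', 'strange', 'with') = 4
TTR = 4/8
Simplify: divide both by 4 -> 1/2
TTR = 1/2

1/2


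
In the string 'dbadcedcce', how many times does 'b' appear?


Scanning 'dbadcedcce' for 'b':
  Position 1: 'b' -> MATCH (count: 1)
Total occurrences of 'b': 1

1


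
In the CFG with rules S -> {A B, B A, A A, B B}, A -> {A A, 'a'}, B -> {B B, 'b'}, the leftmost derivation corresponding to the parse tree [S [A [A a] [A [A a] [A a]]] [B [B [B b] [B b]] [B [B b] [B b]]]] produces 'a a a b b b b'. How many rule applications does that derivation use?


Every bracketed nonterminal node [X ...] in the tree is produced by exactly one rule application.
Reading the tree off as a leftmost derivation:
  Step 1: S  =>  A B   (applied S -> A B)
  Step 2: A B  =>  A A B   (applied A -> A A)
  Step 3: A A B  =>  a A B   (applied A -> a)
  Step 4: a A B  =>  a A A B   (applied A -> A A)
  Step 5: a A A B  =>  a a A B   (applied A -> a)
  Step 6: a a A B  =>  a a a B   (applied A -> a)
  Step 7: a a a B  =>  a a a B B   (applied B -> B B)
  Step 8: a a a B B  =>  a a a B B B   (applied B -> B B)
  Step 9: a a a B B B  =>  a a a b B B   (applied B -> b)
  Step 10: a a a b B B  =>  a a a b b B   (applied B -> b)
  Step 11: a a a b b B  =>  a a a b b B B   (applied B -> B B)
  Step 12: a a a b b B B  =>  a a a b b b B   (applied B -> b)
  Step 13: a a a b b b B  =>  a a a b b b b   (applied B -> b)
Final yield: a a a b b b b
Total rewrite steps: 13

13


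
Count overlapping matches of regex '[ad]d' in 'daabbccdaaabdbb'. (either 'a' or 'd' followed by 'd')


Pattern: [ad]d means either 'a' or 'd' followed by 'd'.
Scanning 'daabbccdaaabdbb' position-by-position:
  Pos 0: window 'da' -> no
  Pos 1: window 'aa' -> no
  Pos 2: window 'ab' -> no
  Pos 3: window 'bb' -> no
  Pos 4: window 'bc' -> no
  Pos 5: window 'cc' -> no
  Pos 6: window 'cd' -> no
  Pos 7: window 'da' -> no
  Pos 8: window 'aa' -> no
  Pos 9: window 'aa' -> no
  Pos 10: window 'ab' -> no
  Pos 11: window 'bd' -> no
  Pos 12: window 'db' -> no
  Pos 13: window 'bb' -> no
  Pos 14: window 'b' -> no
Total matches: 0

0


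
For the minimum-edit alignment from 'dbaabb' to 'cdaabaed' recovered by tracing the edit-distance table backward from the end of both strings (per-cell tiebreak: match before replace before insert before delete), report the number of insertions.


Edit distance = 5. Backtracking from cell (6, 8) with preference match > replace > insert > delete,
then listing the resulting alignment 'dbaabb' -> 'cdaabaed' left to right:
  Step 1: insert 'c' [insertion #1]
  Step 2: keep 'd'
  Step 3: replace b->a
  Step 4: keep 'a'
  Step 5: insert 'b' [insertion #2]
  Step 6: keep 'a'
  Step 7: replace b->e
  Step 8: replace b->d
Total insertions: 2

2


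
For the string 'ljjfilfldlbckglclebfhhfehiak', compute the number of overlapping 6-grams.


String 'ljjfilfldlbckglclebfhhfehiak' has length L = 28.
Number of overlapping n-grams = L - n + 1
Substituting: 28 - 6 + 1 = 23

23


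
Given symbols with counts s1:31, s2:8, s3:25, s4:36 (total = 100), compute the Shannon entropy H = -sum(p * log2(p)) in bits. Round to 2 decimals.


Computing entropy H = -sum(p_i * log2(p_i)):
  s1: p = 31/100 = 0.3100, -p*log2(p) = 0.5238
  s2: p = 8/100 = 0.0800, -p*log2(p) = 0.2915
  s3: p = 25/100 = 0.2500, -p*log2(p) = 0.5000
  s4: p = 36/100 = 0.3600, -p*log2(p) = 0.5306
H = sum of terms = 1.8459
Rounded to 2 decimals: 1.85

1.85


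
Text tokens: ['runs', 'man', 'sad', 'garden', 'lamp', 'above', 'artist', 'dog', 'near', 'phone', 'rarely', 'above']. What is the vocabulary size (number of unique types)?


Listing all tokens and tracking unique types:
  Token 1: 'runs' -> NEW (unique so far: 1)
  Token 2: 'man' -> NEW (unique so far: 2)
  Token 3: 'sad' -> NEW (unique so far: 3)
  Token 4: 'garden' -> NEW (unique so far: 4)
  Token 5: 'lamp' -> NEW (unique so far: 5)
  Token 6: 'above' -> NEW (unique so far: 6)
  Token 7: 'artist' -> NEW (unique so far: 7)
  Token 8: 'dog' -> NEW (unique so far: 8)
  Token 9: 'near' -> NEW (unique so far: 9)
  Token 10: 'phone' -> NEW (unique so far: 10)
  Token 11: 'rarely' -> NEW (unique so far: 11)
  Token 12: 'above' -> duplicate (unique so far: 11)
Unique types: ('above', 'artist', 'dog', 'garden', 'lamp', 'man', 'near', 'phone', 'rarely', 'runs', 'sad')
Vocabulary size: 11

11


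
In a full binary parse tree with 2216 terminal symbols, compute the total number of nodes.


Leaf nodes (terminals): 2216
Internal nodes = n - 1 = 2216 - 1 = 2215
Total = leaves + internal = 2216 + 2215 = 4431

4431


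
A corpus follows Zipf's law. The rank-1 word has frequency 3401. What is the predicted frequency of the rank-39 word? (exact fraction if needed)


Zipf's law: freq(rank) = f1 / rank
f1 = 3401, rank = 39
freq = 3401 / 39
GCD(3401, 39) = 1
Simplified: 3401/39

3401/39


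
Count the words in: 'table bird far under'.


Counting words by splitting on spaces:
  Word 1: 'table'
  Word 2: 'bird'
  Word 3: 'far'
  Word 4: 'under'
Total words: 4

4


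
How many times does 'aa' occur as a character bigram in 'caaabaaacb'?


Scanning 'caaabaaacb' for bigram 'aa':
  Position 0: 'ca' -> no
  Position 1: 'aa' -> MATCH
  Position 2: 'aa' -> MATCH
  Position 3: 'ab' -> no
  Position 4: 'ba' -> no
  Position 5: 'aa' -> MATCH
  Position 6: 'aa' -> MATCH
  Position 7: 'ac' -> no
  Position 8: 'cb' -> no
Total matches: 4

4


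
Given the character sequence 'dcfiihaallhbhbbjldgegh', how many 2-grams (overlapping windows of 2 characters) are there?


String 'dcfiihaallhbhbbjldgegh' has length L = 22.
Number of overlapping n-grams = L - n + 1
Substituting: 22 - 2 + 1 = 21

21


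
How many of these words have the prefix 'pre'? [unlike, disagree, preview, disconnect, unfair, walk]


Checking each word for prefix 'pre':
  'unlike' -> no (count: 0)
  'disagree' -> no (count: 0)
  'preview' -> YES, starts with 'pre' (count: 1)
  'disconnect' -> no (count: 1)
  'unfair' -> no (count: 1)
  'walk' -> no (count: 1)
Total with prefix 'pre': 1

1


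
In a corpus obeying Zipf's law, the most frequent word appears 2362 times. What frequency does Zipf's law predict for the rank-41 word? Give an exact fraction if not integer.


Zipf's law: freq(rank) = f1 / rank
f1 = 2362, rank = 41
freq = 2362 / 41
GCD(2362, 41) = 1
Simplified: 2362/41

2362/41


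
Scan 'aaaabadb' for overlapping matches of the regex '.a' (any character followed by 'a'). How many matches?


Pattern: .a means any character followed by 'a'.
Scanning 'aaaabadb' position-by-position:
  Pos 0: window 'aa' -> MATCH
  Pos 1: window 'aa' -> MATCH
  Pos 2: window 'aa' -> MATCH
  Pos 3: window 'ab' -> no
  Pos 4: window 'ba' -> MATCH
  Pos 5: window 'ad' -> no
  Pos 6: window 'db' -> no
  Pos 7: window 'b' -> no
Total matches: 4

4


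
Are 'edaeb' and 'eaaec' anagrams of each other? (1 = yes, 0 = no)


Sort characters of 'edaeb': 'abdee'
Sort characters of 'eaaec': 'aacee'
Sorted forms differ -> they are NOT anagrams
Result: 0

0


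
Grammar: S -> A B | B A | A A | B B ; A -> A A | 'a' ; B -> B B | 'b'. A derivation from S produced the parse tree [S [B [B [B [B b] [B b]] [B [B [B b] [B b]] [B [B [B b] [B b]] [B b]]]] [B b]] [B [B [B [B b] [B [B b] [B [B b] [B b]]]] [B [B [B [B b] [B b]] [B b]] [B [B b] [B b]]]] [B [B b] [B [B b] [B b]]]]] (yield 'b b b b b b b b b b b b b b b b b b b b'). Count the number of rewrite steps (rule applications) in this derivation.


Every bracketed nonterminal node [X ...] in the tree is produced by exactly one rule application.
Reading the tree off as a leftmost derivation:
  Step 1: S  =>  B B   (applied S -> B B)
  Step 2: B B  =>  B B B   (applied B -> B B)
  Step 3: B B B  =>  B B B B   (applied B -> B B)
  Step 4: B B B B  =>  B B B B B   (applied B -> B B)
  Step 5: B B B B B  =>  b B B B B   (applied B -> b)
  Step 6: b B B B B  =>  b b B B B   (applied B -> b)
  Step 7: b b B B B  =>  b b B B B B   (applied B -> B B)
  Step 8: b b B B B B  =>  b b B B B B B   (applied B -> B B)
  Step 9: b b B B B B B  =>  b b b B B B B   (applied B -> b)
  Step 10: b b b B B B B  =>  b b b b B B B   (applied B -> b)
  Step 11: b b b b B B B  =>  b b b b B B B B   (applied B -> B B)
  Step 12: b b b b B B B B  =>  b b b b B B B B B   (applied B -> B B)
  Step 13: b b b b B B B B B  =>  b b b b b B B B B   (applied B -> b)
  Step 14: b b b b b B B B B  =>  b b b b b b B B B   (applied B -> b)
  Step 15: b b b b b b B B B  =>  b b b b b b b B B   (applied B -> b)
  Step 16: b b b b b b b B B  =>  b b b b b b b b B   (applied B -> b)
  Step 17: b b b b b b b b B  =>  b b b b b b b b B B   (applied B -> B B)
  Step 18: b b b b b b b b B B  =>  b b b b b b b b B B B   (applied B -> B B)
  Step 19: b b b b b b b b B B B  =>  b b b b b b b b B B B B   (applied B -> B B)
  Step 20: b b b b b b b b B B B B  =>  b b b b b b b b b B B B   (applied B -> b)
  Step 21: b b b b b b b b b B B B  =>  b b b b b b b b b B B B B   (applied B -> B B)
  Step 22: b b b b b b b b b B B B B  =>  b b b b b b b b b b B B B   (applied B -> b)
  Step 23: b b b b b b b b b b B B B  =>  b b b b b b b b b b B B B B   (applied B -> B B)
  Step 24: b b b b b b b b b b B B B B  =>  b b b b b b b b b b b B B B   (applied B -> b)
  Step 25: b b b b b b b b b b b B B B  =>  b b b b b b b b b b b b B B   (applied B -> b)
  Step 26: b b b b b b b b b b b b B B  =>  b b b b b b b b b b b b B B B   (applied B -> B B)
  Step 27: b b b b b b b b b b b b B B B  =>  b b b b b b b b b b b b B B B B   (applied B -> B B)
  Step 28: b b b b b b b b b b b b B B B B  =>  b b b b b b b b b b b b B B B B B   (applied B -> B B)
  Step 29: b b b b b b b b b b b b B B B B B  =>  b b b b b b b b b b b b b B B B B   (applied B -> b)
  Step 30: b b b b b b b b b b b b b B B B B  =>  b b b b b b b b b b b b b b B B B   (applied B -> b)
  Step 31: b b b b b b b b b b b b b b B B B  =>  b b b b b b b b b b b b b b b B B   (applied B -> b)
  Step 32: b b b b b b b b b b b b b b b B B  =>  b b b b b b b b b b b b b b b B B B   (applied B -> B B)
  Step 33: b b b b b b b b b b b b b b b B B B  =>  b b b b b b b b b b b b b b b b B B   (applied B -> b)
  Step 34: b b b b b b b b b b b b b b b b B B  =>  b b b b b b b b b b b b b b b b b B   (applied B -> b)
  Step 35: b b b b b b b b b b b b b b b b b B  =>  b b b b b b b b b b b b b b b b b B B   (applied B -> B B)
  Step 36: b b b b b b b b b b b b b b b b b B B  =>  b b b b b b b b b b b b b b b b b b B   (applied B -> b)
  Step 37: b b b b b b b b b b b b b b b b b b B  =>  b b b b b b b b b b b b b b b b b b B B   (applied B -> B B)
  Step 38: b b b b b b b b b b b b b b b b b b B B  =>  b b b b b b b b b b b b b b b b b b b B   (applied B -> b)
  Step 39: b b b b b b b b b b b b b b b b b b b B  =>  b b b b b b b b b b b b b b b b b b b b   (applied B -> b)
Final yield: b b b b b b b b b b b b b b b b b b b b
Total rewrite steps: 39

39


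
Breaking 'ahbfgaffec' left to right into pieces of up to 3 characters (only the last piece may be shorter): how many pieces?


'ahbfgaffec' has 10 characters.
Chunking with max size 3:
  Chunk 1: 'ahb' (positions 0-2)
  Chunk 2: 'fga' (positions 3-5)
  Chunk 3: 'ffe' (positions 6-8)
  Chunk 4: 'c' (positions 9-9)
Total chunks: ceil(10 / 3) = 4

4


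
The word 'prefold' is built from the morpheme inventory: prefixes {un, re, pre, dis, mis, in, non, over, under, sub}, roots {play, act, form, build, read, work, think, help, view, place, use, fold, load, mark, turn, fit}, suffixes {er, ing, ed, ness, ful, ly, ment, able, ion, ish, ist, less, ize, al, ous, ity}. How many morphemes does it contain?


Segmenting 'prefold' against the inventory:
  'pre' -> prefix (morpheme 1)
  'fold' -> root (morpheme 2)
Total morphemes: 2

2


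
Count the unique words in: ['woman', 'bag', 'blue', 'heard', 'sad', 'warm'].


Listing all tokens and tracking unique types:
  Token 1: 'woman' -> NEW (unique so far: 1)
  Token 2: 'bag' -> NEW (unique so far: 2)
  Token 3: 'blue' -> NEW (unique so far: 3)
  Token 4: 'heard' -> NEW (unique so far: 4)
  Token 5: 'sad' -> NEW (unique so far: 5)
  Token 6: 'warm' -> NEW (unique so far: 6)
Unique types: ('bag', 'blue', 'heard', 'sad', 'warm', 'woman')
Vocabulary size: 6

6


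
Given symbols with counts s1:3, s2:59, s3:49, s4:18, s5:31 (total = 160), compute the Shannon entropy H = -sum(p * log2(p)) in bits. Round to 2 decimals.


Computing entropy H = -sum(p_i * log2(p_i)):
  s1: p = 3/160 = 0.0187, -p*log2(p) = 0.1076
  s2: p = 59/160 = 0.3688, -p*log2(p) = 0.5307
  s3: p = 49/160 = 0.3063, -p*log2(p) = 0.5228
  s4: p = 18/160 = 0.1125, -p*log2(p) = 0.3546
  s5: p = 31/160 = 0.1938, -p*log2(p) = 0.4587
H = sum of terms = 1.9744
Rounded to 2 decimals: 1.97

1.97


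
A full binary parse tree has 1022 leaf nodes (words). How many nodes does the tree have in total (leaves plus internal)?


Leaf nodes (terminals): 1022
Internal nodes = n - 1 = 1022 - 1 = 1021
Total = leaves + internal = 1022 + 1021 = 2043

2043


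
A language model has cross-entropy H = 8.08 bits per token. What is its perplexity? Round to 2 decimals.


Perplexity formula: PP = 2^H
H = 8.08
PP = 2^8.08
Decompose: 2^8.08 = 2^8 * 2^0.08
2^8 = 256, 2^0.08 ~ 1.0570180
PP ~ 256 * 1.0570180 = 270.5966080
Rounded to 2 decimals: 270.60

270.60


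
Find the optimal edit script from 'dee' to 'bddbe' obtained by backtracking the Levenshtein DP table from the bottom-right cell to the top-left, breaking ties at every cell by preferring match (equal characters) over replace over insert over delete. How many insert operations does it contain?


Edit distance = 3. Backtracking from cell (3, 5) with preference match > replace > insert > delete,
then listing the resulting alignment 'dee' -> 'bddbe' left to right:
  Step 1: insert 'b' [insertion #1]
  Step 2: insert 'd' [insertion #2]
  Step 3: keep 'd'
  Step 4: replace e->b
  Step 5: keep 'e'
Total insertions: 2

2


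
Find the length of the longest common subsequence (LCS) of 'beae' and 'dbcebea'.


DP table for LCS of 'beae' and 'dbcebea':
       d  b  c  e  b  e  a
    0  0  0  0  0  0  0  0
  b 0  0  1  1  1  1  1  1
  e 0  0  1  1  2  2  2  2
  a 0  0  1  1  2  2  2  3
  e 0  0  1  1  2  2  3  3
LCS: 'bea'
LCS length = 3

3


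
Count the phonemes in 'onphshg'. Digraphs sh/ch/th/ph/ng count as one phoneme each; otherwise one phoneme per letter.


Parsing 'onphshg' greedily, digraphs first:
  'o' -> vowel phoneme (phonemes so far: 1)
  'n' -> consonant phoneme (phonemes so far: 2)
  'ph' -> digraph (1 consonant phoneme) (phonemes so far: 3)
  'sh' -> digraph (1 consonant phoneme) (phonemes so far: 4)
  'g' -> consonant phoneme (phonemes so far: 5)
Total phonemes: 5

5
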